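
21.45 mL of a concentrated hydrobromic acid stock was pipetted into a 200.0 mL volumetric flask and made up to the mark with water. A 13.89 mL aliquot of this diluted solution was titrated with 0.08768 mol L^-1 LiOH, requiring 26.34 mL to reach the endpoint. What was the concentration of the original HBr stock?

1.55 M

n(LiOH) = 0.08768 x 0.02634 = 0.002309 mol.
n(HBr) in the aliquot = 0.002309 mol.
[diluted HBr] = 0.002309 / 0.01389 = 0.1663 M.
Dilution factor = 200.0/21.45 = 9.324, so [stock] = 0.1663 x 9.324 = 1.55 M.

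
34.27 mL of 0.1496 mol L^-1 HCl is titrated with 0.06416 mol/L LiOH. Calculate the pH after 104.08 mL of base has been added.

12.05

n(acid) = 0.1496 x 0.03427 = 0.005127 mol; n(LiOH) added = 0.06416 x 0.1041 = 0.006678 mol.
Base is in excess by 0.006678 - 0.005127 = 0.001551 mol in a total volume of 0.1384 L.
[OH^-] = 0.001551/0.1384 = 0.01121 M, so pOH = 1.95 and pH = 14.00 - 1.95 = 12.05.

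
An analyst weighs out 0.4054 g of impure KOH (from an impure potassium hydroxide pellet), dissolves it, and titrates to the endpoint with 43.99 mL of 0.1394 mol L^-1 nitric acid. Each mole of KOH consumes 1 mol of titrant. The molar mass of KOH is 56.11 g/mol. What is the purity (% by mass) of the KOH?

84.9%

n(HNO3) = 0.1394 x 0.04399 = 0.006132 mol.
n(KOH) = 0.006132 / 1 = 0.006132 mol.
mass of KOH = 0.006132 x 56.11 = 0.3441 g.
% purity = 0.3441 / 0.4054 x 100 = 84.9%.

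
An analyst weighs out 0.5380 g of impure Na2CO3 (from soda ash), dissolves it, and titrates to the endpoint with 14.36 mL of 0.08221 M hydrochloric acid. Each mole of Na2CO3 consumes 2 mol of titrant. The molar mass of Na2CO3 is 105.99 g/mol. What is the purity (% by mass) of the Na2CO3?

11.6%

n(HCl) = 0.08221 x 0.01436 = 0.001181 mol.
n(Na2CO3) = 0.001181 / 2 = 0.0005903 mol.
mass of Na2CO3 = 0.0005903 x 105.99 = 0.06256 g.
% purity = 0.06256 / 0.5380 x 100 = 11.6%.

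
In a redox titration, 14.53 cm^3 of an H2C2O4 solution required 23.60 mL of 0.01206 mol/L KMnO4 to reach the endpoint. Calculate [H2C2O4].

n(KMnO4) = 0.01206 x 0.02360 = 0.0002846 mol.
From the balanced equation, 2 mol KMnO4 reacts with 5 mol H2C2O4, so n(H2C2O4) = 0.0002846 x 5/2 = 0.0007115 mol.
[H2C2O4] = 0.0007115 / 0.01453 L = 0.0490 M.

0.0490 M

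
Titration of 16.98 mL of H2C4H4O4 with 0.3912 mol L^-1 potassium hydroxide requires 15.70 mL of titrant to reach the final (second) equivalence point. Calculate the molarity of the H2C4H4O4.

n(KOH) = 0.3912 x 0.01570 = 0.006142 mol.
At the final (second) equivalence point, 2 mol OH^- react per mol H2C4H4O4, so n(H2C4H4O4) = 0.006142 / 2 = 0.003071 mol.
[H2C4H4O4] = 0.003071 / 0.01698 L = 0.181 M.

0.181 M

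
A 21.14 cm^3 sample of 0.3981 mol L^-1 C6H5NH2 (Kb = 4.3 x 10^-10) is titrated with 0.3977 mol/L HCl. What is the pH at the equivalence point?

n(C6H5NH2) = 0.3981 x 0.02114 = 0.008416 mol; V(HCl) at equivalence = 0.008416/0.3977 = 0.02116 L.
At equivalence the base is fully converted to C6H5NH3+; total volume = 0.04230 L, so [C6H5NH3+] = 0.008416/0.04230 = 0.1989 M.
Ka(C6H5NH3+) = Kw/Kb = 1.0e-14 / 4.3 x 10^-10 = 2.33e-5.
[H^+] = sqrt(Ka x [C6H5NH3+]) = sqrt(2.33e-5 x 0.1989) = 0.00215 M.
pH = -log(0.00215) = 2.67.

2.67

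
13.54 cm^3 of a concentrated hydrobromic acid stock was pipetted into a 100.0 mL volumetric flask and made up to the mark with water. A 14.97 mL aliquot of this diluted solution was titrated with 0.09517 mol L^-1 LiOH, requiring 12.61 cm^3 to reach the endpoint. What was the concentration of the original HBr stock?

n(LiOH) = 0.09517 x 0.01261 = 0.001200 mol.
n(HBr) in the aliquot = 0.001200 mol.
[diluted HBr] = 0.001200 / 0.01497 = 0.08017 M.
Dilution factor = 100.0/13.54 = 7.386, so [stock] = 0.08017 x 7.386 = 0.592 M.

0.592 M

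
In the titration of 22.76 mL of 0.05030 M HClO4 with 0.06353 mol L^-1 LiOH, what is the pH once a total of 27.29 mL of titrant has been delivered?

12.07

n(acid) = 0.05030 x 0.02276 = 0.001145 mol; n(LiOH) added = 0.06353 x 0.02729 = 0.001734 mol.
Base is in excess by 0.001734 - 0.001145 = 0.0005889 mol in a total volume of 0.05005 L.
[OH^-] = 0.0005889/0.05005 = 0.01177 M, so pOH = 1.93 and pH = 14.00 - 1.93 = 12.07.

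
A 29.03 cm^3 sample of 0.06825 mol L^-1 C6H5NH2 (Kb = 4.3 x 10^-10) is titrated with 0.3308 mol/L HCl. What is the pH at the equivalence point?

2.94

n(C6H5NH2) = 0.06825 x 0.02903 = 0.001981 mol; V(HCl) at equivalence = 0.001981/0.3308 = 0.005989 L.
At equivalence the base is fully converted to C6H5NH3+; total volume = 0.03502 L, so [C6H5NH3+] = 0.001981/0.03502 = 0.05658 M.
Ka(C6H5NH3+) = Kw/Kb = 1.0e-14 / 4.3 x 10^-10 = 2.33e-5.
[H^+] = sqrt(Ka x [C6H5NH3+]) = sqrt(2.33e-5 x 0.05658) = 0.00115 M.
pH = -log(0.00115) = 2.94.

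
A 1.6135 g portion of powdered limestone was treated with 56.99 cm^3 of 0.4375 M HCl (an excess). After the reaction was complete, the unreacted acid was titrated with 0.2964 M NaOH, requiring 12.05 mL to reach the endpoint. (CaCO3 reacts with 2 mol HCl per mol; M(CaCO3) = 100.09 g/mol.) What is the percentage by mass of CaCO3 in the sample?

Total n(HCl) added = 0.4375 x 0.05699 = 0.02493 mol.
n(NaOH) used = 0.2964 x 0.01205 = 0.003572 mol, which equals the excess n(HCl).
So n(HCl) consumed by the sample = 0.02493 - 0.003572 = 0.02136 mol.
n(CaCO3) = 0.02136 / 2 = 0.01068 mol.
mass CaCO3 = 0.01068 x 100.09 = 1.069 g, so %CaCO3 = 1.069/1.6135 x 100 = 66.3%.

66.3%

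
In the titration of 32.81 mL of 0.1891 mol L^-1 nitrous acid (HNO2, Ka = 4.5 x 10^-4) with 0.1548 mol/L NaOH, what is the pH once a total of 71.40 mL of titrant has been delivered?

12.67

n(acid) = 0.1891 x 0.03281 = 0.006204 mol; n(NaOH) added = 0.1548 x 0.07140 = 0.01105 mol.
Base is in excess by 0.01105 - 0.006204 = 0.004848 mol in a total volume of 0.1042 L.
[OH^-] = 0.004848/0.1042 = 0.04652 M, so pOH = 1.33 and pH = 14.00 - 1.33 = 12.67.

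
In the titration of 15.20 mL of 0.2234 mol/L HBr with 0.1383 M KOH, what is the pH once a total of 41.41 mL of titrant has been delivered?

n(acid) = 0.2234 x 0.01520 = 0.003396 mol; n(KOH) added = 0.1383 x 0.04141 = 0.005727 mol.
Base is in excess by 0.005727 - 0.003396 = 0.002331 mol in a total volume of 0.05661 L.
[OH^-] = 0.002331/0.05661 = 0.04118 M, so pOH = 1.39 and pH = 14.00 - 1.39 = 12.61.

12.61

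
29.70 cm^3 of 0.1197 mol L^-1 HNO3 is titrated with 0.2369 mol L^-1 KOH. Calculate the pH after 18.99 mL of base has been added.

12.29

n(acid) = 0.1197 x 0.02970 = 0.003555 mol; n(KOH) added = 0.2369 x 0.01899 = 0.004499 mol.
Base is in excess by 0.004499 - 0.003555 = 0.0009436 mol in a total volume of 0.04869 L.
[OH^-] = 0.0009436/0.04869 = 0.01938 M, so pOH = 1.71 and pH = 14.00 - 1.71 = 12.29.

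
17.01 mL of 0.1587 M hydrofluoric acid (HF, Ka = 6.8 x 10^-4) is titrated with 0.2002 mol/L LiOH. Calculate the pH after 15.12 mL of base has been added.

n(acid) = 0.1587 x 0.01701 = 0.002699 mol; n(LiOH) added = 0.2002 x 0.01512 = 0.003027 mol.
Base is in excess by 0.003027 - 0.002699 = 0.0003275 mol in a total volume of 0.03213 L.
[OH^-] = 0.0003275/0.03213 = 0.01019 M, so pOH = 1.99 and pH = 14.00 - 1.99 = 12.01.

12.01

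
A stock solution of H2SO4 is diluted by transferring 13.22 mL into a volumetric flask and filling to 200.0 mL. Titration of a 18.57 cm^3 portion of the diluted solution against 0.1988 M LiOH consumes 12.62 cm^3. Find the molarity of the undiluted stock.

n(LiOH) = 0.1988 x 0.01262 = 0.002509 mol.
n(H2SO4) in the aliquot = 0.002509 x 1/2 = 0.001254 mol.
[diluted H2SO4] = 0.001254 / 0.01857 = 0.06755 M.
Dilution factor = 200.0/13.22 = 15.13, so [stock] = 0.06755 x 15.13 = 1.02 M.

1.02 M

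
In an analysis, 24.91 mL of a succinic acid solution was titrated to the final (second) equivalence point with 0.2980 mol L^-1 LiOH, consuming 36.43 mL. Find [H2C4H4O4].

0.218 M

n(LiOH) = 0.2980 x 0.03643 = 0.01086 mol.
At the final (second) equivalence point, 2 mol OH^- react per mol H2C4H4O4, so n(H2C4H4O4) = 0.01086 / 2 = 0.005428 mol.
[H2C4H4O4] = 0.005428 / 0.02491 L = 0.218 M.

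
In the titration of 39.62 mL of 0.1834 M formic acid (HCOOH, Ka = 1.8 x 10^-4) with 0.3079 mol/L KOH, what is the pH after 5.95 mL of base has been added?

3.27

Initial n(HCOOH) = 0.1834 x 0.03962 = 0.007266 mol.
n(KOH) added = 0.3079 x 0.005950 = 0.001832 mol, converting that many moles of HCOOH to HCOO-.
Remaining n(HCOOH) = 0.005434 mol; n(HCOO-) = 0.001832 mol.
By Henderson-Hasselbalch, pH = pKa + log([A^-]/[HA]) = 3.74 + log(0.001832/0.005434) = 3.74 + (-0.47) = 3.27.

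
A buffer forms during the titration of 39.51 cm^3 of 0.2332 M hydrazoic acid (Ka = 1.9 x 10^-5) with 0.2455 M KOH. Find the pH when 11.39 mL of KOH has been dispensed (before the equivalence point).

Initial n(HN3) = 0.2332 x 0.03951 = 0.009214 mol.
n(KOH) added = 0.2455 x 0.01139 = 0.002796 mol, converting that many moles of HN3 to N3-.
Remaining n(HN3) = 0.006417 mol; n(N3-) = 0.002796 mol.
By Henderson-Hasselbalch, pH = pKa + log([A^-]/[HA]) = 4.72 + log(0.002796/0.006417) = 4.72 + (-0.36) = 4.36.

4.36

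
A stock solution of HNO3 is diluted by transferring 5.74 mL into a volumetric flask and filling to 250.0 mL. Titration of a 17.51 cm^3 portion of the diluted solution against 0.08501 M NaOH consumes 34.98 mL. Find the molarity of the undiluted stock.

7.40 M

n(NaOH) = 0.08501 x 0.03498 = 0.002974 mol.
n(HNO3) in the aliquot = 0.002974 mol.
[diluted HNO3] = 0.002974 / 0.01751 = 0.1698 M.
Dilution factor = 250.0/5.740 = 43.55, so [stock] = 0.1698 x 43.55 = 7.40 M.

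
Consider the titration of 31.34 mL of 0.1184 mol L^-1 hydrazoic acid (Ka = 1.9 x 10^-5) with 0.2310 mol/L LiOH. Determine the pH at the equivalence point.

n(HN3) = 0.1184 x 0.03134 = 0.003711 mol; V(LiOH) at equivalence = 0.003711/0.2310 = 0.01606 L.
At equivalence all the acid is converted to N3-; total volume = 0.03134 + 0.01606 = 0.04740 L, so [N3-] = 0.003711/0.04740 = 0.07828 M.
Kb = Kw/Ka = 1.0e-14 / 1.9 x 10^-5 = 5.26e-10.
[OH^-] = sqrt(Kb x [N3-]) = sqrt(5.26e-10 x 0.07828) = 6.42e-6 M.
pOH = 5.19, so pH = 14.00 - 5.19 = 8.81.

8.81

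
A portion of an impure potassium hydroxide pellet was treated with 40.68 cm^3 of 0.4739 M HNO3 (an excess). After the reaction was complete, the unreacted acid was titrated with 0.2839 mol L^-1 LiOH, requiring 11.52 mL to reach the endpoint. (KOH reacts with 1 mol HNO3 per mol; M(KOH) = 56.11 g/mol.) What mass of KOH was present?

Total n(HNO3) added = 0.4739 x 0.04068 = 0.01928 mol.
n(LiOH) used = 0.2839 x 0.01152 = 0.003271 mol, which equals the excess n(HNO3).
So n(HNO3) consumed by the sample = 0.01928 - 0.003271 = 0.01601 mol.
n(KOH) = 0.01601 / 1 = 0.01601 mol.
mass = 0.01601 mol x 56.11 g/mol = 0.898 g.

0.898 g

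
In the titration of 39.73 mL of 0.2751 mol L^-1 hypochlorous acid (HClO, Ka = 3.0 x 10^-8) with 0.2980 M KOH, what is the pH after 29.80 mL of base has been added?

8.16

Initial n(HClO) = 0.2751 x 0.03973 = 0.01093 mol.
n(KOH) added = 0.2980 x 0.02980 = 0.008880 mol, converting that many moles of HClO to ClO-.
Remaining n(HClO) = 0.002049 mol; n(ClO-) = 0.008880 mol.
By Henderson-Hasselbalch, pH = pKa + log([A^-]/[HA]) = 7.52 + log(0.008880/0.002049) = 7.52 + (+0.64) = 8.16.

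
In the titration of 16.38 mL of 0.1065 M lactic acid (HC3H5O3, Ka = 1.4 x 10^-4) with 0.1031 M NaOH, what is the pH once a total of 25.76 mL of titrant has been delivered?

n(acid) = 0.1065 x 0.01638 = 0.001744 mol; n(NaOH) added = 0.1031 x 0.02576 = 0.002656 mol.
Base is in excess by 0.002656 - 0.001744 = 0.0009114 mol in a total volume of 0.04214 L.
[OH^-] = 0.0009114/0.04214 = 0.02163 M, so pOH = 1.66 and pH = 14.00 - 1.66 = 12.34.

12.34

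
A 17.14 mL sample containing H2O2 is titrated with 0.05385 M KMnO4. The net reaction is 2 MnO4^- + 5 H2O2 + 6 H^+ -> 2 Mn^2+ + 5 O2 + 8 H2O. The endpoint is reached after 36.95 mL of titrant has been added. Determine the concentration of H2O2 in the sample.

n(KMnO4) = 0.05385 x 0.03695 = 0.001990 mol.
From the balanced equation, 2 mol KMnO4 reacts with 5 mol H2O2, so n(H2O2) = 0.001990 x 5/2 = 0.004974 mol.
[H2O2] = 0.004974 / 0.01714 L = 0.290 M.

0.290 M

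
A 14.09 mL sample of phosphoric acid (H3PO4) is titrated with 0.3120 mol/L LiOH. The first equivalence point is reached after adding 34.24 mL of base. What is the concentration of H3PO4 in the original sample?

n(LiOH) = 0.3120 x 0.03424 = 0.01068 mol.
At the first equivalence point, 1 mol OH^- react per mol H3PO4, so n(H3PO4) = 0.01068 / 1 = 0.01068 mol.
[H3PO4] = 0.01068 / 0.01409 L = 0.758 M.

0.758 M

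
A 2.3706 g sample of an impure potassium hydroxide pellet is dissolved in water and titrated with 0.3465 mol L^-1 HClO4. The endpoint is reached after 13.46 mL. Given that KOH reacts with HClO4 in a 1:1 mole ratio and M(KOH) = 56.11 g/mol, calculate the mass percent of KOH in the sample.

11.0%

n(HClO4) = 0.3465 x 0.01346 = 0.004664 mol.
n(KOH) = 0.004664 / 1 = 0.004664 mol.
mass of KOH = 0.004664 x 56.11 = 0.2617 g.
% purity = 0.2617 / 2.3706 x 100 = 11.0%.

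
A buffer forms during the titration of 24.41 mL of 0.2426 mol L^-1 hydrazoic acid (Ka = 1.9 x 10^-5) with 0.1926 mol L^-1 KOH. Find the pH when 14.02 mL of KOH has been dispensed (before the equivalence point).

4.64

Initial n(HN3) = 0.2426 x 0.02441 = 0.005922 mol.
n(KOH) added = 0.1926 x 0.01402 = 0.002700 mol, converting that many moles of HN3 to N3-.
Remaining n(HN3) = 0.003222 mol; n(N3-) = 0.002700 mol.
By Henderson-Hasselbalch, pH = pKa + log([A^-]/[HA]) = 4.72 + log(0.002700/0.003222) = 4.72 + (-0.08) = 4.64.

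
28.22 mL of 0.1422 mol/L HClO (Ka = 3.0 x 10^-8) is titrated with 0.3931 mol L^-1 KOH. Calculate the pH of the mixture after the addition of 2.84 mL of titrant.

7.11

Initial n(HClO) = 0.1422 x 0.02822 = 0.004013 mol.
n(KOH) added = 0.3931 x 0.002840 = 0.001116 mol, converting that many moles of HClO to ClO-.
Remaining n(HClO) = 0.002896 mol; n(ClO-) = 0.001116 mol.
By Henderson-Hasselbalch, pH = pKa + log([A^-]/[HA]) = 7.52 + log(0.001116/0.002896) = 7.52 + (-0.41) = 7.11.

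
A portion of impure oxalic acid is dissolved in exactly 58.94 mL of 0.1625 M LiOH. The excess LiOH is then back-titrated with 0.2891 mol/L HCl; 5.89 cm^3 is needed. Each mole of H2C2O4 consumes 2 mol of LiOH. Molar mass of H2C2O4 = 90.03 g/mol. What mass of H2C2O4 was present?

0.354 g

Total n(LiOH) added = 0.1625 x 0.05894 = 0.009578 mol.
n(HCl) used = 0.2891 x 0.005890 = 0.001703 mol, which equals the excess n(LiOH).
So n(LiOH) consumed by the sample = 0.009578 - 0.001703 = 0.007875 mol.
n(H2C2O4) = 0.007875 / 2 = 0.003937 mol.
mass = 0.003937 mol x 90.03 g/mol = 0.354 g.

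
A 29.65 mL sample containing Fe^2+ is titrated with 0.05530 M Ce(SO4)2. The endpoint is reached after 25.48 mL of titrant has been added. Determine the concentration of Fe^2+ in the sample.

n(Ce(SO4)2) = 0.05530 x 0.02548 = 0.001409 mol.
From the balanced equation, 1 mol Ce(SO4)2 reacts with 1 mol Fe^2+, so n(Fe^2+) = 0.001409 x 1/1 = 0.001409 mol.
[Fe^2+] = 0.001409 / 0.02965 L = 0.0475 M.

0.0475 M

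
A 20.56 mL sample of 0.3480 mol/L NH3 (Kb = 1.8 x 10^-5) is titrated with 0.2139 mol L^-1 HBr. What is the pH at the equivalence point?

5.07

n(NH3) = 0.3480 x 0.02056 = 0.007155 mol; V(HBr) at equivalence = 0.007155/0.2139 = 0.03345 L.
At equivalence the base is fully converted to NH4+; total volume = 0.05401 L, so [NH4+] = 0.007155/0.05401 = 0.1325 M.
Ka(NH4+) = Kw/Kb = 1.0e-14 / 1.8 x 10^-5 = 5.56e-10.
[H^+] = sqrt(Ka x [NH4+]) = sqrt(5.56e-10 x 0.1325) = 8.58e-6 M.
pH = -log(8.58e-6) = 5.07.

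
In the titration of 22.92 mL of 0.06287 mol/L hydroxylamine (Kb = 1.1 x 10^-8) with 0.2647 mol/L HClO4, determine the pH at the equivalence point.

n(NH2OH) = 0.06287 x 0.02292 = 0.001441 mol; V(HClO4) at equivalence = 0.001441/0.2647 = 0.005444 L.
At equivalence the base is fully converted to NH3OH+; total volume = 0.02836 L, so [NH3OH+] = 0.001441/0.02836 = 0.05080 M.
Ka(NH3OH+) = Kw/Kb = 1.0e-14 / 1.1 x 10^-8 = 9.09e-7.
[H^+] = sqrt(Ka x [NH3OH+]) = sqrt(9.09e-7 x 0.05080) = 0.000215 M.
pH = -log(0.000215) = 3.67.

3.67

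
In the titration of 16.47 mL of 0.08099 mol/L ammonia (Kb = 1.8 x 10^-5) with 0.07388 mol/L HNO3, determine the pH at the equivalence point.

n(NH3) = 0.08099 x 0.01647 = 0.001334 mol; V(HNO3) at equivalence = 0.001334/0.07388 = 0.01806 L.
At equivalence the base is fully converted to NH4+; total volume = 0.03453 L, so [NH4+] = 0.001334/0.03453 = 0.03864 M.
Ka(NH4+) = Kw/Kb = 1.0e-14 / 1.8 x 10^-5 = 5.56e-10.
[H^+] = sqrt(Ka x [NH4+]) = sqrt(5.56e-10 x 0.03864) = 4.63e-6 M.
pH = -log(4.63e-6) = 5.33.

5.33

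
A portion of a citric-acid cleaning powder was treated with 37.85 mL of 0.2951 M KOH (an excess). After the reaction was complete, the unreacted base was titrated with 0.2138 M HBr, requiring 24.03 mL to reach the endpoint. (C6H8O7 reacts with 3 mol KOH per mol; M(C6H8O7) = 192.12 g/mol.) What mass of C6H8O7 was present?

0.386 g

Total n(KOH) added = 0.2951 x 0.03785 = 0.01117 mol.
n(HBr) used = 0.2138 x 0.02403 = 0.005138 mol, which equals the excess n(KOH).
So n(KOH) consumed by the sample = 0.01117 - 0.005138 = 0.006032 mol.
n(C6H8O7) = 0.006032 / 3 = 0.002011 mol.
mass = 0.002011 mol x 192.12 g/mol = 0.386 g.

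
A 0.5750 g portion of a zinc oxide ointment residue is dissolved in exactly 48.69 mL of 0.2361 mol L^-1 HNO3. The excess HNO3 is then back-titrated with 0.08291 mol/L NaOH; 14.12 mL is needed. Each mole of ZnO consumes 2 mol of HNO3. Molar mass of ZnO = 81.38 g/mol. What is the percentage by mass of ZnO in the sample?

73.1%

Total n(HNO3) added = 0.2361 x 0.04869 = 0.01150 mol.
n(NaOH) used = 0.08291 x 0.01412 = 0.001171 mol, which equals the excess n(HNO3).
So n(HNO3) consumed by the sample = 0.01150 - 0.001171 = 0.01033 mol.
n(ZnO) = 0.01033 / 2 = 0.005163 mol.
mass ZnO = 0.005163 x 81.38 = 0.4201 g, so %ZnO = 0.4201/0.5750 x 100 = 73.1%.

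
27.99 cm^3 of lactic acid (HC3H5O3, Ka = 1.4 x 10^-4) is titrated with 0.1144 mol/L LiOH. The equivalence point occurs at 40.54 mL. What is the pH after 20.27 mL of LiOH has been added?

3.85

20.27 mL is exactly half the equivalence volume (40.54/2), i.e. the half-equivalence point.
There, n(HA) = n(A^-), so pH = pKa = -log(1.4 x 10^-4) = 3.85.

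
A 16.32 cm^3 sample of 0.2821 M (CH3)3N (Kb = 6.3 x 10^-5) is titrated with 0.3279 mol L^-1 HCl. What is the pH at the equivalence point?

5.31

n((CH3)3N) = 0.2821 x 0.01632 = 0.004604 mol; V(HCl) at equivalence = 0.004604/0.3279 = 0.01404 L.
At equivalence the base is fully converted to (CH3)3NH+; total volume = 0.03036 L, so [(CH3)3NH+] = 0.004604/0.03036 = 0.1516 M.
Ka((CH3)3NH+) = Kw/Kb = 1.0e-14 / 6.3 x 10^-5 = 1.59e-10.
[H^+] = sqrt(Ka x [(CH3)3NH+]) = sqrt(1.59e-10 x 0.1516) = 4.91e-6 M.
pH = -log(4.91e-6) = 5.31.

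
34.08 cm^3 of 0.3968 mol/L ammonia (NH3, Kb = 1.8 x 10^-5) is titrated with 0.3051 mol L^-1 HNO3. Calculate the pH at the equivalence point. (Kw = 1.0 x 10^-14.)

5.01

n(NH3) = 0.3968 x 0.03408 = 0.01352 mol; V(HNO3) at equivalence = 0.01352/0.3051 = 0.04432 L.
At equivalence the base is fully converted to NH4+; total volume = 0.07840 L, so [NH4+] = 0.01352/0.07840 = 0.1725 M.
Ka(NH4+) = Kw/Kb = 1.0e-14 / 1.8 x 10^-5 = 5.56e-10.
[H^+] = sqrt(Ka x [NH4+]) = sqrt(5.56e-10 x 0.1725) = 9.79e-6 M.
pH = -log(9.79e-6) = 5.01.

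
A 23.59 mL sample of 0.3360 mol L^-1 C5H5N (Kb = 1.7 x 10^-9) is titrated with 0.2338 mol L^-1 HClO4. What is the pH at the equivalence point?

3.05

n(C5H5N) = 0.3360 x 0.02359 = 0.007926 mol; V(HClO4) at equivalence = 0.007926/0.2338 = 0.03390 L.
At equivalence the base is fully converted to C5H5NH+; total volume = 0.05749 L, so [C5H5NH+] = 0.007926/0.05749 = 0.1379 M.
Ka(C5H5NH+) = Kw/Kb = 1.0e-14 / 1.7 x 10^-9 = 5.88e-6.
[H^+] = sqrt(Ka x [C5H5NH+]) = sqrt(5.88e-6 x 0.1379) = 0.000901 M.
pH = -log(0.000901) = 3.05.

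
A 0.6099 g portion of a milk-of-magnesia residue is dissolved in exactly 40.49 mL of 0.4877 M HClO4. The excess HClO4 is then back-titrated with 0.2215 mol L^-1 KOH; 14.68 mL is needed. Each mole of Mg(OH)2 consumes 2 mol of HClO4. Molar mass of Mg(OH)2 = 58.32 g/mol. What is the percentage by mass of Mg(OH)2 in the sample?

78.9%

Total n(HClO4) added = 0.4877 x 0.04049 = 0.01975 mol.
n(KOH) used = 0.2215 x 0.01468 = 0.003252 mol, which equals the excess n(HClO4).
So n(HClO4) consumed by the sample = 0.01975 - 0.003252 = 0.01650 mol.
n(Mg(OH)2) = 0.01650 / 2 = 0.008248 mol.
mass Mg(OH)2 = 0.008248 x 58.32 = 0.4810 g, so %Mg(OH)2 = 0.4810/0.6099 x 100 = 78.9%.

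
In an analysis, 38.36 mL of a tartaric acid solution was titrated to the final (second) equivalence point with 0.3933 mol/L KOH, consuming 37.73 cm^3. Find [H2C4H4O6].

n(KOH) = 0.3933 x 0.03773 = 0.01484 mol.
At the final (second) equivalence point, 2 mol OH^- react per mol H2C4H4O6, so n(H2C4H4O6) = 0.01484 / 2 = 0.007420 mol.
[H2C4H4O6] = 0.007420 / 0.03836 L = 0.193 M.

0.193 M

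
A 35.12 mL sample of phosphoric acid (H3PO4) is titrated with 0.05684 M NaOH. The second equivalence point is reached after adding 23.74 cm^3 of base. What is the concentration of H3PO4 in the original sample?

n(NaOH) = 0.05684 x 0.02374 = 0.001349 mol.
At the second equivalence point, 2 mol OH^- react per mol H3PO4, so n(H3PO4) = 0.001349 / 2 = 0.0006747 mol.
[H3PO4] = 0.0006747 / 0.03512 L = 0.0192 M.

0.0192 M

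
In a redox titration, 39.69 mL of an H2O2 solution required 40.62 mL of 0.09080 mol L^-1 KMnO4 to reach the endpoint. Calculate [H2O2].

0.232 M

n(KMnO4) = 0.09080 x 0.04062 = 0.003688 mol.
From the balanced equation, 2 mol KMnO4 reacts with 5 mol H2O2, so n(H2O2) = 0.003688 x 5/2 = 0.009221 mol.
[H2O2] = 0.009221 / 0.03969 L = 0.232 M.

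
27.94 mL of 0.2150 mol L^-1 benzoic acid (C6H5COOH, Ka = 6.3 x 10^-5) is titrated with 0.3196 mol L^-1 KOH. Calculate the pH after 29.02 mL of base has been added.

n(acid) = 0.2150 x 0.02794 = 0.006007 mol; n(KOH) added = 0.3196 x 0.02902 = 0.009275 mol.
Base is in excess by 0.009275 - 0.006007 = 0.003268 mol in a total volume of 0.05696 L.
[OH^-] = 0.003268/0.05696 = 0.05737 M, so pOH = 1.24 and pH = 14.00 - 1.24 = 12.76.

12.76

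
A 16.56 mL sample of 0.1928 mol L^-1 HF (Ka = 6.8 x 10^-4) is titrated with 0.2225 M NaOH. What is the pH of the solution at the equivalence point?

8.09

n(HF) = 0.1928 x 0.01656 = 0.003193 mol; V(NaOH) at equivalence = 0.003193/0.2225 = 0.01435 L.
At equivalence all the acid is converted to F-; total volume = 0.01656 + 0.01435 = 0.03091 L, so [F-] = 0.003193/0.03091 = 0.1033 M.
Kb = Kw/Ka = 1.0e-14 / 6.8 x 10^-4 = 1.47e-11.
[OH^-] = sqrt(Kb x [F-]) = sqrt(1.47e-11 x 0.1033) = 1.23e-6 M.
pOH = 5.91, so pH = 14.00 - 5.91 = 8.09.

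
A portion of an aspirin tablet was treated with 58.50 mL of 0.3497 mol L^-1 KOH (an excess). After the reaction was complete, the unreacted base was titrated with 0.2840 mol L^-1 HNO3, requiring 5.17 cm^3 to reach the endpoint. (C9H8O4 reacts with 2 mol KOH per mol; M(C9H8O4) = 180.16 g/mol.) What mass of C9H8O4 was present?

Total n(KOH) added = 0.3497 x 0.05850 = 0.02046 mol.
n(HNO3) used = 0.2840 x 0.005170 = 0.001468 mol, which equals the excess n(KOH).
So n(KOH) consumed by the sample = 0.02046 - 0.001468 = 0.01899 mol.
n(C9H8O4) = 0.01899 / 2 = 0.009495 mol.
mass = 0.009495 mol x 180.16 g/mol = 1.71 g.

1.71 g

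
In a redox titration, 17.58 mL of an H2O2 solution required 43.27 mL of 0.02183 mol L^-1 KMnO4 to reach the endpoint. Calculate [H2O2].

n(KMnO4) = 0.02183 x 0.04327 = 0.0009446 mol.
From the balanced equation, 2 mol KMnO4 reacts with 5 mol H2O2, so n(H2O2) = 0.0009446 x 5/2 = 0.002361 mol.
[H2O2] = 0.002361 / 0.01758 L = 0.134 M.

0.134 M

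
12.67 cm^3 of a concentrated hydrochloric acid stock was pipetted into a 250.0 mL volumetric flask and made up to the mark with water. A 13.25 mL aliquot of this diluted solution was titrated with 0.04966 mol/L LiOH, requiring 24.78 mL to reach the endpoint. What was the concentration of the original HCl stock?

1.83 M

n(LiOH) = 0.04966 x 0.02478 = 0.001231 mol.
n(HCl) in the aliquot = 0.001231 mol.
[diluted HCl] = 0.001231 / 0.01325 = 0.09287 M.
Dilution factor = 250.0/12.67 = 19.73, so [stock] = 0.09287 x 19.73 = 1.83 M.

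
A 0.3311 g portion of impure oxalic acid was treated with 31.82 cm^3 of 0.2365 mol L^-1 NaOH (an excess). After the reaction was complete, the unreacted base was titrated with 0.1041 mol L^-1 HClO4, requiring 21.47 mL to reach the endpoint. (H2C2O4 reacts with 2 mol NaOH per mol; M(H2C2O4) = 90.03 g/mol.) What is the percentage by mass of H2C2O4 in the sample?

Total n(NaOH) added = 0.2365 x 0.03182 = 0.007525 mol.
n(HClO4) used = 0.1041 x 0.02147 = 0.002235 mol, which equals the excess n(NaOH).
So n(NaOH) consumed by the sample = 0.007525 - 0.002235 = 0.005290 mol.
n(H2C2O4) = 0.005290 / 2 = 0.002645 mol.
mass H2C2O4 = 0.002645 x 90.03 = 0.2381 g, so %H2C2O4 = 0.2381/0.3311 x 100 = 71.9%.

71.9%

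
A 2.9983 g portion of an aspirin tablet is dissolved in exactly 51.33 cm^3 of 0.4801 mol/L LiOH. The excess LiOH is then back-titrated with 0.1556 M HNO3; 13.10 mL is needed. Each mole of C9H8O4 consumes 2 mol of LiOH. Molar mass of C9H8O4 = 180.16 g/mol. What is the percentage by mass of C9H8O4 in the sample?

67.9%

Total n(LiOH) added = 0.4801 x 0.05133 = 0.02464 mol.
n(HNO3) used = 0.1556 x 0.01310 = 0.002038 mol, which equals the excess n(LiOH).
So n(LiOH) consumed by the sample = 0.02464 - 0.002038 = 0.02261 mol.
n(C9H8O4) = 0.02261 / 2 = 0.01130 mol.
mass C9H8O4 = 0.01130 x 180.16 = 2.036 g, so %C9H8O4 = 2.036/2.9983 x 100 = 67.9%.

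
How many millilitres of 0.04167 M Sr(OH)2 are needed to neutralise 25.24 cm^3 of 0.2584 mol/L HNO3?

78.3 mL

n(HNO3) = 0.2584 mol/L x 0.02524 L = 0.006522 mol.
The neutralisation is 2 HNO3 : 1 Sr(OH)2, so n(Sr(OH)2) = 0.006522 x 1/2 = 0.003261 mol.
V(Sr(OH)2) = 0.003261 / 0.04167 = 0.07826 L = 78.3 mL.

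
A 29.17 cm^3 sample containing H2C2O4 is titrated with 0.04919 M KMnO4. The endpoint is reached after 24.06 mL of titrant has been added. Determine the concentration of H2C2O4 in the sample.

0.101 M

n(KMnO4) = 0.04919 x 0.02406 = 0.001184 mol.
From the balanced equation, 2 mol KMnO4 reacts with 5 mol H2C2O4, so n(H2C2O4) = 0.001184 x 5/2 = 0.002959 mol.
[H2C2O4] = 0.002959 / 0.02917 L = 0.101 M.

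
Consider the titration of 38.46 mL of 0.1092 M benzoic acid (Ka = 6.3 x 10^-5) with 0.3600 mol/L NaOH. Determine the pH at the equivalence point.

8.56

n(C6H5COOH) = 0.1092 x 0.03846 = 0.004200 mol; V(NaOH) at equivalence = 0.004200/0.3600 = 0.01167 L.
At equivalence all the acid is converted to C6H5COO-; total volume = 0.03846 + 0.01167 = 0.05013 L, so [C6H5COO-] = 0.004200/0.05013 = 0.08379 M.
Kb = Kw/Ka = 1.0e-14 / 6.3 x 10^-5 = 1.59e-10.
[OH^-] = sqrt(Kb x [C6H5COO-]) = sqrt(1.59e-10 x 0.08379) = 3.65e-6 M.
pOH = 5.44, so pH = 14.00 - 5.44 = 8.56.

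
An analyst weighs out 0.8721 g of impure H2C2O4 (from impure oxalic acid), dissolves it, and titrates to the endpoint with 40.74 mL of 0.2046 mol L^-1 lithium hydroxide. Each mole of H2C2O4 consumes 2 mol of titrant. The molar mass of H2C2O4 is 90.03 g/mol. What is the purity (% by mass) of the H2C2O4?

n(LiOH) = 0.2046 x 0.04074 = 0.008335 mol.
n(H2C2O4) = 0.008335 / 2 = 0.004168 mol.
mass of H2C2O4 = 0.004168 x 90.03 = 0.3752 g.
% purity = 0.3752 / 0.8721 x 100 = 43.0%.

43.0%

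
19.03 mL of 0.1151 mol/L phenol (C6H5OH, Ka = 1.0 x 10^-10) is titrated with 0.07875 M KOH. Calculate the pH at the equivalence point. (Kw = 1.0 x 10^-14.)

n(C6H5OH) = 0.1151 x 0.01903 = 0.002190 mol; V(KOH) at equivalence = 0.002190/0.07875 = 0.02781 L.
At equivalence all the acid is converted to C6H5O-; total volume = 0.01903 + 0.02781 = 0.04684 L, so [C6H5O-] = 0.002190/0.04684 = 0.04676 M.
Kb = Kw/Ka = 1.0e-14 / 1.0 x 10^-10 = 0.000100.
[OH^-] = sqrt(Kb x [C6H5O-]) = sqrt(0.000100 x 0.04676) = 0.00216 M.
pOH = 2.67, so pH = 14.00 - 2.67 = 11.33.

11.33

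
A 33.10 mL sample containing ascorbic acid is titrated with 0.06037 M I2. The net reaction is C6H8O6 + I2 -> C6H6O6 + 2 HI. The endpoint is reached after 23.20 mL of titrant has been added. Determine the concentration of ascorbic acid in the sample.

0.0423 M

n(I2) = 0.06037 x 0.02320 = 0.001401 mol.
From the balanced equation, 1 mol I2 reacts with 1 mol ascorbic acid, so n(ascorbic acid) = 0.001401 x 1/1 = 0.001401 mol.
[ascorbic acid] = 0.001401 / 0.03310 L = 0.0423 M.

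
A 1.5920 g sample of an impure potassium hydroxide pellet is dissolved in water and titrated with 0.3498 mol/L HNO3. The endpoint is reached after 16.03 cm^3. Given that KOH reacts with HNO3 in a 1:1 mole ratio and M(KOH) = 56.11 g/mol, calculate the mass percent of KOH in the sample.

n(HNO3) = 0.3498 x 0.01603 = 0.005607 mol.
n(KOH) = 0.005607 / 1 = 0.005607 mol.
mass of KOH = 0.005607 x 56.11 = 0.3146 g.
% purity = 0.3146 / 1.5920 x 100 = 19.8%.

19.8%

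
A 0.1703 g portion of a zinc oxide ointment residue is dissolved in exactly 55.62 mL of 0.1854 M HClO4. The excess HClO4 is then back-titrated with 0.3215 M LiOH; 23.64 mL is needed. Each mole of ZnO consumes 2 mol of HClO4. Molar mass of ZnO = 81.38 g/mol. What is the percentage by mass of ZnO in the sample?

Total n(HClO4) added = 0.1854 x 0.05562 = 0.01031 mol.
n(LiOH) used = 0.3215 x 0.02364 = 0.007600 mol, which equals the excess n(HClO4).
So n(HClO4) consumed by the sample = 0.01031 - 0.007600 = 0.002712 mol.
n(ZnO) = 0.002712 / 2 = 0.001356 mol.
mass ZnO = 0.001356 x 81.38 = 0.1103 g, so %ZnO = 0.1103/0.1703 x 100 = 64.8%.

64.8%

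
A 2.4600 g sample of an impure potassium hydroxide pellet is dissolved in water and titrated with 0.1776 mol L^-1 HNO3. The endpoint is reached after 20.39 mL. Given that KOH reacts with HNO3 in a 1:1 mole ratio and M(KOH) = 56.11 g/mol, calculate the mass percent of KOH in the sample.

8.26%

n(HNO3) = 0.1776 x 0.02039 = 0.003621 mol.
n(KOH) = 0.003621 / 1 = 0.003621 mol.
mass of KOH = 0.003621 x 56.11 = 0.2032 g.
% purity = 0.2032 / 2.4600 x 100 = 8.26%.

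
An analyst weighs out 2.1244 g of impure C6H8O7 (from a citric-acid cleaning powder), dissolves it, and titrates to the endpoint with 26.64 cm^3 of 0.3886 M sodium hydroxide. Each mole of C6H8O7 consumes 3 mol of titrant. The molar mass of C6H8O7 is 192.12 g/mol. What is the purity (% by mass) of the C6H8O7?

n(NaOH) = 0.3886 x 0.02664 = 0.01035 mol.
n(C6H8O7) = 0.01035 / 3 = 0.003451 mol.
mass of C6H8O7 = 0.003451 x 192.12 = 0.6630 g.
% purity = 0.6630 / 2.1244 x 100 = 31.2%.

31.2%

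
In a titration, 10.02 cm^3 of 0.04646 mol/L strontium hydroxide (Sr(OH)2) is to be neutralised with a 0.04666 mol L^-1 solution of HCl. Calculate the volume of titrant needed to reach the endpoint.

n(Sr(OH)2) = 0.04646 mol/L x 0.01002 L = 0.0004655 mol.
The neutralisation is 1 Sr(OH)2 : 2 HCl, so n(HCl) = 0.0004655 x 2/1 = 0.0009311 mol.
V(HCl) = 0.0009311 / 0.04666 = 0.01995 L = 20.0 mL.

20.0 mL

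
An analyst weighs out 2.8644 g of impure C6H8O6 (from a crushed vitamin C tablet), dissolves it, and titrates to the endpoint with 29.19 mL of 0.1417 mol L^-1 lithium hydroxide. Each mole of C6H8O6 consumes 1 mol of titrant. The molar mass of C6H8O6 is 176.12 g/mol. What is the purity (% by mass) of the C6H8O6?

25.4%

n(LiOH) = 0.1417 x 0.02919 = 0.004136 mol.
n(C6H8O6) = 0.004136 / 1 = 0.004136 mol.
mass of C6H8O6 = 0.004136 x 176.12 = 0.7285 g.
% purity = 0.7285 / 2.8644 x 100 = 25.4%.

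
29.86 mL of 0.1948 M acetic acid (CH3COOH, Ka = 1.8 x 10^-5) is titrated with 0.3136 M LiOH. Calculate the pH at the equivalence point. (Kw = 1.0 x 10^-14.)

8.91

n(CH3COOH) = 0.1948 x 0.02986 = 0.005817 mol; V(LiOH) at equivalence = 0.005817/0.3136 = 0.01855 L.
At equivalence all the acid is converted to CH3COO-; total volume = 0.02986 + 0.01855 = 0.04841 L, so [CH3COO-] = 0.005817/0.04841 = 0.1202 M.
Kb = Kw/Ka = 1.0e-14 / 1.8 x 10^-5 = 5.56e-10.
[OH^-] = sqrt(Kb x [CH3COO-]) = sqrt(5.56e-10 x 0.1202) = 8.17e-6 M.
pOH = 5.09, so pH = 14.00 - 5.09 = 8.91.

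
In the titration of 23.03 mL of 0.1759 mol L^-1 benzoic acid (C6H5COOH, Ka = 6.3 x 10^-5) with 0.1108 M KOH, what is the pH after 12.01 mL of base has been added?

3.89

Initial n(C6H5COOH) = 0.1759 x 0.02303 = 0.004051 mol.
n(KOH) added = 0.1108 x 0.01201 = 0.001331 mol, converting that many moles of C6H5COOH to C6H5COO-.
Remaining n(C6H5COOH) = 0.002720 mol; n(C6H5COO-) = 0.001331 mol.
By Henderson-Hasselbalch, pH = pKa + log([A^-]/[HA]) = 4.20 + log(0.001331/0.002720) = 4.20 + (-0.31) = 3.89.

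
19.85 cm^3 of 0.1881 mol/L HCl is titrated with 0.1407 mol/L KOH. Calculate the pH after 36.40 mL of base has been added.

12.39

n(acid) = 0.1881 x 0.01985 = 0.003734 mol; n(KOH) added = 0.1407 x 0.03640 = 0.005121 mol.
Base is in excess by 0.005121 - 0.003734 = 0.001388 mol in a total volume of 0.05625 L.
[OH^-] = 0.001388/0.05625 = 0.02467 M, so pOH = 1.61 and pH = 14.00 - 1.61 = 12.39.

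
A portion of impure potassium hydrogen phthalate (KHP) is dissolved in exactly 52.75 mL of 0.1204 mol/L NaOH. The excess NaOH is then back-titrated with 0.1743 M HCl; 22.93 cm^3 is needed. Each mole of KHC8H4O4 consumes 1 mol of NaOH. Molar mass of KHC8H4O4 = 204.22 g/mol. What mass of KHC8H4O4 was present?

0.481 g

Total n(NaOH) added = 0.1204 x 0.05275 = 0.006351 mol.
n(HCl) used = 0.1743 x 0.02293 = 0.003997 mol, which equals the excess n(NaOH).
So n(NaOH) consumed by the sample = 0.006351 - 0.003997 = 0.002354 mol.
n(KHC8H4O4) = 0.002354 / 1 = 0.002354 mol.
mass = 0.002354 mol x 204.22 g/mol = 0.481 g.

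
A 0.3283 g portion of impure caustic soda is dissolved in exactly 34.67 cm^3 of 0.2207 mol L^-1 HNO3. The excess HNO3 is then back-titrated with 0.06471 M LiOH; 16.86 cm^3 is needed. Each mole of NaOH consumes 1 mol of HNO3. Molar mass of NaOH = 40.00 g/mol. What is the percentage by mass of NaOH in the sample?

Total n(HNO3) added = 0.2207 x 0.03467 = 0.007652 mol.
n(LiOH) used = 0.06471 x 0.01686 = 0.001091 mol, which equals the excess n(HNO3).
So n(HNO3) consumed by the sample = 0.007652 - 0.001091 = 0.006561 mol.
n(NaOH) = 0.006561 / 1 = 0.006561 mol.
mass NaOH = 0.006561 x 40.00 = 0.2624 g, so %NaOH = 0.2624/0.3283 x 100 = 79.9%.

79.9%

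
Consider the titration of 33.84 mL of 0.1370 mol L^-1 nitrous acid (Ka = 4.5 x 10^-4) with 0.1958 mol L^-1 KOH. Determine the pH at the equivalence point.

n(HNO2) = 0.1370 x 0.03384 = 0.004636 mol; V(KOH) at equivalence = 0.004636/0.1958 = 0.02368 L.
At equivalence all the acid is converted to NO2-; total volume = 0.03384 + 0.02368 = 0.05752 L, so [NO2-] = 0.004636/0.05752 = 0.08060 M.
Kb = Kw/Ka = 1.0e-14 / 4.5 x 10^-4 = 2.22e-11.
[OH^-] = sqrt(Kb x [NO2-]) = sqrt(2.22e-11 x 0.08060) = 1.34e-6 M.
pOH = 5.87, so pH = 14.00 - 5.87 = 8.13.

8.13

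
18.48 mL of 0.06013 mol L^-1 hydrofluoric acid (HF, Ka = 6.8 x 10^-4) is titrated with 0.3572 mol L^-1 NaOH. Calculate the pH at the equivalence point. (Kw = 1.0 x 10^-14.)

n(HF) = 0.06013 x 0.01848 = 0.001111 mol; V(NaOH) at equivalence = 0.001111/0.3572 = 0.003111 L.
At equivalence all the acid is converted to F-; total volume = 0.01848 + 0.003111 = 0.02159 L, so [F-] = 0.001111/0.02159 = 0.05147 M.
Kb = Kw/Ka = 1.0e-14 / 6.8 x 10^-4 = 1.47e-11.
[OH^-] = sqrt(Kb x [F-]) = sqrt(1.47e-11 x 0.05147) = 8.70e-7 M.
pOH = 6.06, so pH = 14.00 - 6.06 = 7.94.

7.94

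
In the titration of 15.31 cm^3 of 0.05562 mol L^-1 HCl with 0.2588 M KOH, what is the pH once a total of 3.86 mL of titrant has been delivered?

n(acid) = 0.05562 x 0.01531 = 0.0008515 mol; n(KOH) added = 0.2588 x 0.003860 = 0.0009990 mol.
Base is in excess by 0.0009990 - 0.0008515 = 0.0001474 mol in a total volume of 0.01917 L.
[OH^-] = 0.0001474/0.01917 = 0.007690 M, so pOH = 2.11 and pH = 14.00 - 2.11 = 11.89.

11.89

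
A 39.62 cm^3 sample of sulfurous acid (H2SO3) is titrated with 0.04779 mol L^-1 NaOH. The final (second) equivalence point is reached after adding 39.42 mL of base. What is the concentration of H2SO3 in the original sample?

0.0238 M

n(NaOH) = 0.04779 x 0.03942 = 0.001884 mol.
At the final (second) equivalence point, 2 mol OH^- react per mol H2SO3, so n(H2SO3) = 0.001884 / 2 = 0.0009419 mol.
[H2SO3] = 0.0009419 / 0.03962 L = 0.0238 M.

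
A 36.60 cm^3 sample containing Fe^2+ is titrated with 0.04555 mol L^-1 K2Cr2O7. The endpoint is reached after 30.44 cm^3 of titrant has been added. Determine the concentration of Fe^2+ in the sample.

0.227 M

n(K2Cr2O7) = 0.04555 x 0.03044 = 0.001387 mol.
From the balanced equation, 1 mol K2Cr2O7 reacts with 6 mol Fe^2+, so n(Fe^2+) = 0.001387 x 6/1 = 0.008319 mol.
[Fe^2+] = 0.008319 / 0.03660 L = 0.227 M.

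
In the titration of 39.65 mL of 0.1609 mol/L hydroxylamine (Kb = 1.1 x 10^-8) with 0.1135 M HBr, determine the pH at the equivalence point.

n(NH2OH) = 0.1609 x 0.03965 = 0.006380 mol; V(HBr) at equivalence = 0.006380/0.1135 = 0.05621 L.
At equivalence the base is fully converted to NH3OH+; total volume = 0.09586 L, so [NH3OH+] = 0.006380/0.09586 = 0.06655 M.
Ka(NH3OH+) = Kw/Kb = 1.0e-14 / 1.1 x 10^-8 = 9.09e-7.
[H^+] = sqrt(Ka x [NH3OH+]) = sqrt(9.09e-7 x 0.06655) = 0.000246 M.
pH = -log(0.000246) = 3.61.

3.61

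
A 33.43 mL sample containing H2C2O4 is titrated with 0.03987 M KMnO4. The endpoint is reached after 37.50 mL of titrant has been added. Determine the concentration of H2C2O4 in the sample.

0.112 M

n(KMnO4) = 0.03987 x 0.03750 = 0.001495 mol.
From the balanced equation, 2 mol KMnO4 reacts with 5 mol H2C2O4, so n(H2C2O4) = 0.001495 x 5/2 = 0.003738 mol.
[H2C2O4] = 0.003738 / 0.03343 L = 0.112 M.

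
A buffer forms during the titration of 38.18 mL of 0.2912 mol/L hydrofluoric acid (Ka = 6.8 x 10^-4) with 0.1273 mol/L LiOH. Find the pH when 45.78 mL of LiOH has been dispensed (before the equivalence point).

3.21

Initial n(HF) = 0.2912 x 0.03818 = 0.01112 mol.
n(LiOH) added = 0.1273 x 0.04578 = 0.005828 mol, converting that many moles of HF to F-.
Remaining n(HF) = 0.005290 mol; n(F-) = 0.005828 mol.
By Henderson-Hasselbalch, pH = pKa + log([A^-]/[HA]) = 3.17 + log(0.005828/0.005290) = 3.17 + (+0.04) = 3.21.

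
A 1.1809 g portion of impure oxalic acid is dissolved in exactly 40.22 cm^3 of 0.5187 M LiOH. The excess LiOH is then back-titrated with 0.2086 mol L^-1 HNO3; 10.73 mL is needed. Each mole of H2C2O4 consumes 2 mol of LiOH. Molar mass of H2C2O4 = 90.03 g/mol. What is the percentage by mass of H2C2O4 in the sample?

71.0%

Total n(LiOH) added = 0.5187 x 0.04022 = 0.02086 mol.
n(HNO3) used = 0.2086 x 0.01073 = 0.002238 mol, which equals the excess n(LiOH).
So n(LiOH) consumed by the sample = 0.02086 - 0.002238 = 0.01862 mol.
n(H2C2O4) = 0.01862 / 2 = 0.009312 mol.
mass H2C2O4 = 0.009312 x 90.03 = 0.8384 g, so %H2C2O4 = 0.8384/1.1809 x 100 = 71.0%.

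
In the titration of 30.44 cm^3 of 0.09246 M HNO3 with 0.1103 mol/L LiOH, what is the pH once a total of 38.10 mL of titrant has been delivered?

n(acid) = 0.09246 x 0.03044 = 0.002814 mol; n(LiOH) added = 0.1103 x 0.03810 = 0.004202 mol.
Base is in excess by 0.004202 - 0.002814 = 0.001388 mol in a total volume of 0.06854 L.
[OH^-] = 0.001388/0.06854 = 0.02025 M, so pOH = 1.69 and pH = 14.00 - 1.69 = 12.31.

12.31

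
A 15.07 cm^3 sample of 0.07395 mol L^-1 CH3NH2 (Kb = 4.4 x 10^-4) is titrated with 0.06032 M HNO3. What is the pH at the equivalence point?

n(CH3NH2) = 0.07395 x 0.01507 = 0.001114 mol; V(HNO3) at equivalence = 0.001114/0.06032 = 0.01848 L.
At equivalence the base is fully converted to CH3NH3+; total volume = 0.03355 L, so [CH3NH3+] = 0.001114/0.03355 = 0.03322 M.
Ka(CH3NH3+) = Kw/Kb = 1.0e-14 / 4.4 x 10^-4 = 2.27e-11.
[H^+] = sqrt(Ka x [CH3NH3+]) = sqrt(2.27e-11 x 0.03322) = 8.69e-7 M.
pH = -log(8.69e-7) = 6.06.

6.06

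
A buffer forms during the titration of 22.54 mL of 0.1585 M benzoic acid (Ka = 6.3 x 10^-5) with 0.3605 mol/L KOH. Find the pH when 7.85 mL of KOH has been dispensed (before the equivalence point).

Initial n(C6H5COOH) = 0.1585 x 0.02254 = 0.003573 mol.
n(KOH) added = 0.3605 x 0.007850 = 0.002830 mol, converting that many moles of C6H5COOH to C6H5COO-.
Remaining n(C6H5COOH) = 0.0007427 mol; n(C6H5COO-) = 0.002830 mol.
By Henderson-Hasselbalch, pH = pKa + log([A^-]/[HA]) = 4.20 + log(0.002830/0.0007427) = 4.20 + (+0.58) = 4.78.

4.78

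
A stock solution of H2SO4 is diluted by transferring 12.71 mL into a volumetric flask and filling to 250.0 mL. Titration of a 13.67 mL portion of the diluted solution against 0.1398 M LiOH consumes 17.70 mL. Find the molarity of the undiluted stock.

n(LiOH) = 0.1398 x 0.01770 = 0.002474 mol.
n(H2SO4) in the aliquot = 0.002474 x 1/2 = 0.001237 mol.
[diluted H2SO4] = 0.001237 / 0.01367 = 0.09051 M.
Dilution factor = 250.0/12.71 = 19.67, so [stock] = 0.09051 x 19.67 = 1.78 M.

1.78 M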